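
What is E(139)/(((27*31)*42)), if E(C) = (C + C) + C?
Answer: 139/11718 ≈ 0.011862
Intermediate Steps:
E(C) = 3*C (E(C) = 2*C + C = 3*C)
E(139)/(((27*31)*42)) = (3*139)/(((27*31)*42)) = 417/((837*42)) = 417/35154 = 417*(1/35154) = 139/11718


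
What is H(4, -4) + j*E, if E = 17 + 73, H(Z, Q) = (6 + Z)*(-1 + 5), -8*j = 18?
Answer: -325/2 ≈ -162.50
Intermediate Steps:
j = -9/4 (j = -⅛*18 = -9/4 ≈ -2.2500)
H(Z, Q) = 24 + 4*Z (H(Z, Q) = (6 + Z)*4 = 24 + 4*Z)
E = 90
H(4, -4) + j*E = (24 + 4*4) - 9/4*90 = (24 + 16) - 405/2 = 40 - 405/2 = -325/2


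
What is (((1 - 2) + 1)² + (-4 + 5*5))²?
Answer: 441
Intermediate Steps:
(((1 - 2) + 1)² + (-4 + 5*5))² = ((-1 + 1)² + (-4 + 25))² = (0² + 21)² = (0 + 21)² = 21² = 441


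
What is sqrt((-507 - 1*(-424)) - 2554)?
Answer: 3*I*sqrt(293) ≈ 51.352*I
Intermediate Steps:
sqrt((-507 - 1*(-424)) - 2554) = sqrt((-507 + 424) - 2554) = sqrt(-83 - 2554) = sqrt(-2637) = 3*I*sqrt(293)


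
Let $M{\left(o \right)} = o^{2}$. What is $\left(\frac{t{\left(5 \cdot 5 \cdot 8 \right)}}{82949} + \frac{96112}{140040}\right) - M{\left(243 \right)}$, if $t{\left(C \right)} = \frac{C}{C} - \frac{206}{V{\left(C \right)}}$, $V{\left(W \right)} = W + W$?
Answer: $- \frac{3429578599489163}{58080889800} \approx -59048.0$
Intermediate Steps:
$V{\left(W \right)} = 2 W$
$t{\left(C \right)} = 1 - \frac{103}{C}$ ($t{\left(C \right)} = \frac{C}{C} - \frac{206}{2 C} = 1 - 206 \frac{1}{2 C} = 1 - \frac{103}{C}$)
$\left(\frac{t{\left(5 \cdot 5 \cdot 8 \right)}}{82949} + \frac{96112}{140040}\right) - M{\left(243 \right)} = \left(\frac{\frac{1}{5 \cdot 5 \cdot 8} \left(-103 + 5 \cdot 5 \cdot 8\right)}{82949} + \frac{96112}{140040}\right) - 243^{2} = \left(\frac{-103 + 25 \cdot 8}{25 \cdot 8} \cdot \frac{1}{82949} + 96112 \cdot \frac{1}{140040}\right) - 59049 = \left(\frac{-103 + 200}{200} \cdot \frac{1}{82949} + \frac{12014}{17505}\right) - 59049 = \left(\frac{1}{200} \cdot 97 \cdot \frac{1}{82949} + \frac{12014}{17505}\right) - 59049 = \left(\frac{97}{200} \cdot \frac{1}{82949} + \frac{12014}{17505}\right) - 59049 = \left(\frac{97}{16589800} + \frac{12014}{17505}\right) - 59049 = \frac{39862311037}{58080889800} - 59049 = - \frac{3429578599489163}{58080889800}$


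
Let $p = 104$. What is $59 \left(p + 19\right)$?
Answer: $7257$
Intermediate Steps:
$59 \left(p + 19\right) = 59 \left(104 + 19\right) = 59 \cdot 123 = 7257$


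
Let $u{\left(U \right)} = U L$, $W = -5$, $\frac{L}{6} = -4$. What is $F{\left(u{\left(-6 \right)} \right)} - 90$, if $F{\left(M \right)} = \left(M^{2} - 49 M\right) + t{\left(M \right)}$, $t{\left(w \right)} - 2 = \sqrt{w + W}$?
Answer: $13592 + \sqrt{139} \approx 13604.0$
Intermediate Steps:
$L = -24$ ($L = 6 \left(-4\right) = -24$)
$t{\left(w \right)} = 2 + \sqrt{-5 + w}$ ($t{\left(w \right)} = 2 + \sqrt{w - 5} = 2 + \sqrt{-5 + w}$)
$u{\left(U \right)} = - 24 U$ ($u{\left(U \right)} = U \left(-24\right) = - 24 U$)
$F{\left(M \right)} = 2 + M^{2} + \sqrt{-5 + M} - 49 M$ ($F{\left(M \right)} = \left(M^{2} - 49 M\right) + \left(2 + \sqrt{-5 + M}\right) = 2 + M^{2} + \sqrt{-5 + M} - 49 M$)
$F{\left(u{\left(-6 \right)} \right)} - 90 = \left(2 + \left(\left(-24\right) \left(-6\right)\right)^{2} + \sqrt{-5 - -144} - 49 \left(\left(-24\right) \left(-6\right)\right)\right) - 90 = \left(2 + 144^{2} + \sqrt{-5 + 144} - 7056\right) - 90 = \left(2 + 20736 + \sqrt{139} - 7056\right) - 90 = \left(13682 + \sqrt{139}\right) - 90 = 13592 + \sqrt{139}$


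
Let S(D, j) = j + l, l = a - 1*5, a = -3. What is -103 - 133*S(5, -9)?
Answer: 2158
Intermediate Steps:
l = -8 (l = -3 - 1*5 = -3 - 5 = -8)
S(D, j) = -8 + j (S(D, j) = j - 8 = -8 + j)
-103 - 133*S(5, -9) = -103 - 133*(-8 - 9) = -103 - 133*(-17) = -103 + 2261 = 2158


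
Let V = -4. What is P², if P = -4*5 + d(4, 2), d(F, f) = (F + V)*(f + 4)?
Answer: 400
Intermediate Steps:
d(F, f) = (-4 + F)*(4 + f) (d(F, f) = (F - 4)*(f + 4) = (-4 + F)*(4 + f))
P = -20 (P = -4*5 + (-16 - 4*2 + 4*4 + 4*2) = -20 + (-16 - 8 + 16 + 8) = -20 + 0 = -20)
P² = (-20)² = 400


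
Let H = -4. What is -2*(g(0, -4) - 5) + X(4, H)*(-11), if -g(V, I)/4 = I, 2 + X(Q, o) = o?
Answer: 44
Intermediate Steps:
X(Q, o) = -2 + o
g(V, I) = -4*I
-2*(g(0, -4) - 5) + X(4, H)*(-11) = -2*(-4*(-4) - 5) + (-2 - 4)*(-11) = -2*(16 - 5) - 6*(-11) = -2*11 + 66 = -22 + 66 = 44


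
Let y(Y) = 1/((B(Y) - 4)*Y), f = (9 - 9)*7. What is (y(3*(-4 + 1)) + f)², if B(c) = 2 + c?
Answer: 1/9801 ≈ 0.00010203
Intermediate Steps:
f = 0 (f = 0*7 = 0)
y(Y) = 1/(Y*(-2 + Y)) (y(Y) = 1/(((2 + Y) - 4)*Y) = 1/((-2 + Y)*Y) = 1/(Y*(-2 + Y)))
(y(3*(-4 + 1)) + f)² = (1/(((3*(-4 + 1)))*(-2 + 3*(-4 + 1))) + 0)² = (1/(((3*(-3)))*(-2 + 3*(-3))) + 0)² = (1/((-9)*(-2 - 9)) + 0)² = (-⅑/(-11) + 0)² = (-⅑*(-1/11) + 0)² = (1/99 + 0)² = (1/99)² = 1/9801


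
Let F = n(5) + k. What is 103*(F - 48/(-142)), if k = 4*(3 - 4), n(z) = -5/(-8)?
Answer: -177675/568 ≈ -312.81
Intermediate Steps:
n(z) = 5/8 (n(z) = -5*(-⅛) = 5/8)
k = -4 (k = 4*(-1) = -4)
F = -27/8 (F = 5/8 - 4 = -27/8 ≈ -3.3750)
103*(F - 48/(-142)) = 103*(-27/8 - 48/(-142)) = 103*(-27/8 - 48*(-1/142)) = 103*(-27/8 + 24/71) = 103*(-1725/568) = -177675/568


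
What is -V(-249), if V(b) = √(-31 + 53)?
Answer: -√22 ≈ -4.6904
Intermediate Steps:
V(b) = √22
-V(-249) = -√22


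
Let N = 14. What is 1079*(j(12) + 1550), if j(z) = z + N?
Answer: 1700504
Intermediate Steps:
j(z) = 14 + z (j(z) = z + 14 = 14 + z)
1079*(j(12) + 1550) = 1079*((14 + 12) + 1550) = 1079*(26 + 1550) = 1079*1576 = 1700504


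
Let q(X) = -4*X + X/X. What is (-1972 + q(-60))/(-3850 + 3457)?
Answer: 577/131 ≈ 4.4046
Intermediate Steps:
q(X) = 1 - 4*X (q(X) = -4*X + 1 = 1 - 4*X)
(-1972 + q(-60))/(-3850 + 3457) = (-1972 + (1 - 4*(-60)))/(-3850 + 3457) = (-1972 + (1 + 240))/(-393) = (-1972 + 241)*(-1/393) = -1731*(-1/393) = 577/131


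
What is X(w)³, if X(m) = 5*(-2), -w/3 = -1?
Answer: -1000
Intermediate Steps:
w = 3 (w = -3*(-1) = 3)
X(m) = -10
X(w)³ = (-10)³ = -1000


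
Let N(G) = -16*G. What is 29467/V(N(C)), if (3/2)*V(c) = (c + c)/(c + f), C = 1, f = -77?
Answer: 8221293/64 ≈ 1.2846e+5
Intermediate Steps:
V(c) = 4*c/(3*(-77 + c)) (V(c) = 2*((c + c)/(c - 77))/3 = 2*((2*c)/(-77 + c))/3 = 2*(2*c/(-77 + c))/3 = 4*c/(3*(-77 + c)))
29467/V(N(C)) = 29467/((4*(-16*1)/(3*(-77 - 16*1)))) = 29467/(((4/3)*(-16)/(-77 - 16))) = 29467/(((4/3)*(-16)/(-93))) = 29467/(((4/3)*(-16)*(-1/93))) = 29467/(64/279) = 29467*(279/64) = 8221293/64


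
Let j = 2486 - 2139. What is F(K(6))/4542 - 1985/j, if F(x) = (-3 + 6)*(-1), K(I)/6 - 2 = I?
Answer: -3005637/525358 ≈ -5.7211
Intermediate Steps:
K(I) = 12 + 6*I
F(x) = -3 (F(x) = 3*(-1) = -3)
j = 347
F(K(6))/4542 - 1985/j = -3/4542 - 1985/347 = -3*1/4542 - 1985*1/347 = -1/1514 - 1985/347 = -3005637/525358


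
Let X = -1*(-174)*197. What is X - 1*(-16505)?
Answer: 50783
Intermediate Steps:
X = 34278 (X = 174*197 = 34278)
X - 1*(-16505) = 34278 - 1*(-16505) = 34278 + 16505 = 50783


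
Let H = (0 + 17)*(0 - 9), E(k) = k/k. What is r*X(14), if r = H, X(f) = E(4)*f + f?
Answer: -4284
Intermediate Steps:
E(k) = 1
X(f) = 2*f (X(f) = 1*f + f = f + f = 2*f)
H = -153 (H = 17*(-9) = -153)
r = -153
r*X(14) = -306*14 = -153*28 = -4284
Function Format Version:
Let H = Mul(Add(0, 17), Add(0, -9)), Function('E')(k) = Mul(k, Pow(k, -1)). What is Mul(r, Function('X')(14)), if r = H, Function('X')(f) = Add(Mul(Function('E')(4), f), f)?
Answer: -4284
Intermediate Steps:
Function('E')(k) = 1
Function('X')(f) = Mul(2, f) (Function('X')(f) = Add(Mul(1, f), f) = Add(f, f) = Mul(2, f))
H = -153 (H = Mul(17, -9) = -153)
r = -153
Mul(r, Function('X')(14)) = Mul(-153, Mul(2, 14)) = Mul(-153, 28) = -4284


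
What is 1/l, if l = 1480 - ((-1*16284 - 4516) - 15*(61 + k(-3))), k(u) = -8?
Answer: 1/23075 ≈ 4.3337e-5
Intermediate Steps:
l = 23075 (l = 1480 - ((-1*16284 - 4516) - 15*(61 - 8)) = 1480 - ((-16284 - 4516) - 15*53) = 1480 - (-20800 - 795) = 1480 - 1*(-21595) = 1480 + 21595 = 23075)
1/l = 1/23075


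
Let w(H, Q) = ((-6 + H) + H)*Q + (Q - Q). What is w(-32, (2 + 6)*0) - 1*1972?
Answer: -1972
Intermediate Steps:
w(H, Q) = Q*(-6 + 2*H) (w(H, Q) = (-6 + 2*H)*Q + 0 = Q*(-6 + 2*H) + 0 = Q*(-6 + 2*H))
w(-32, (2 + 6)*0) - 1*1972 = 2*((2 + 6)*0)*(-3 - 32) - 1*1972 = 2*(8*0)*(-35) - 1972 = 2*0*(-35) - 1972 = 0 - 1972 = -1972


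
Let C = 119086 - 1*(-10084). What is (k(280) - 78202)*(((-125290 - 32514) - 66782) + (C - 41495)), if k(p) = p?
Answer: 10668378942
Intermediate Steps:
C = 129170 (C = 119086 + 10084 = 129170)
(k(280) - 78202)*(((-125290 - 32514) - 66782) + (C - 41495)) = (280 - 78202)*(((-125290 - 32514) - 66782) + (129170 - 41495)) = -77922*((-157804 - 66782) + 87675) = -77922*(-224586 + 87675) = -77922*(-136911) = 10668378942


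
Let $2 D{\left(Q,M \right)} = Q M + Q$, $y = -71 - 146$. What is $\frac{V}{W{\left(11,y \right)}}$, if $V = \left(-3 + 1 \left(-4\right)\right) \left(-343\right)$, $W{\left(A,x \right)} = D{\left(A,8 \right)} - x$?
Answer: $\frac{4802}{533} \approx 9.0094$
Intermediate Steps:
$y = -217$ ($y = -71 - 146 = -217$)
$D{\left(Q,M \right)} = \frac{Q}{2} + \frac{M Q}{2}$ ($D{\left(Q,M \right)} = \frac{Q M + Q}{2} = \frac{M Q + Q}{2} = \frac{Q + M Q}{2} = \frac{Q}{2} + \frac{M Q}{2}$)
$W{\left(A,x \right)} = - x + \frac{9 A}{2}$ ($W{\left(A,x \right)} = \frac{A \left(1 + 8\right)}{2} - x = \frac{1}{2} A 9 - x = \frac{9 A}{2} - x = - x + \frac{9 A}{2}$)
$V = 2401$ ($V = \left(-3 - 4\right) \left(-343\right) = \left(-7\right) \left(-343\right) = 2401$)
$\frac{V}{W{\left(11,y \right)}} = \frac{2401}{\left(-1\right) \left(-217\right) + \frac{9}{2} \cdot 11} = \frac{2401}{217 + \frac{99}{2}} = \frac{2401}{\frac{533}{2}} = 2401 \cdot \frac{2}{533} = \frac{4802}{533}$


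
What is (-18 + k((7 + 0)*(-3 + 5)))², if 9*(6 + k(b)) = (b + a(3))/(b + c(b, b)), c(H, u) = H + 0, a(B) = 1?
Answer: 4044121/7056 ≈ 573.15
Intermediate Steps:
c(H, u) = H
k(b) = -6 + (1 + b)/(18*b) (k(b) = -6 + ((b + 1)/(b + b))/9 = -6 + ((1 + b)/((2*b)))/9 = -6 + ((1 + b)*(1/(2*b)))/9 = -6 + ((1 + b)/(2*b))/9 = -6 + (1 + b)/(18*b))
(-18 + k((7 + 0)*(-3 + 5)))² = (-18 + (1 - 107*(7 + 0)*(-3 + 5))/(18*(((7 + 0)*(-3 + 5)))))² = (-18 + (1 - 749*2)/(18*((7*2))))² = (-18 + (1/18)*(1 - 107*14)/14)² = (-18 + (1/18)*(1/14)*(1 - 1498))² = (-18 + (1/18)*(1/14)*(-1497))² = (-18 - 499/84)² = (-2011/84)² = 4044121/7056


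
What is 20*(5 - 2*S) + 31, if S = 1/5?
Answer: 123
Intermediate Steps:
S = ⅕ ≈ 0.20000
20*(5 - 2*S) + 31 = 20*(5 - 2*⅕) + 31 = 20*(5 - ⅖) + 31 = 20*(23/5) + 31 = 92 + 31 = 123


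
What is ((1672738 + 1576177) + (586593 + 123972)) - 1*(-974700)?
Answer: 4934180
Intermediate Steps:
((1672738 + 1576177) + (586593 + 123972)) - 1*(-974700) = (3248915 + 710565) + 974700 = 3959480 + 974700 = 4934180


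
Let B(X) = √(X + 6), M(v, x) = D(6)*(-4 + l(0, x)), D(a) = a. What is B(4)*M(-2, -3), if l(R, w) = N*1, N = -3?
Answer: -42*√10 ≈ -132.82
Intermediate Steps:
l(R, w) = -3 (l(R, w) = -3*1 = -3)
M(v, x) = -42 (M(v, x) = 6*(-4 - 3) = 6*(-7) = -42)
B(X) = √(6 + X)
B(4)*M(-2, -3) = √(6 + 4)*(-42) = √10*(-42) = -42*√10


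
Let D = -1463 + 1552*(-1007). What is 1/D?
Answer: -1/1564327 ≈ -6.3925e-7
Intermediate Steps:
D = -1564327 (D = -1463 - 1562864 = -1564327)
1/D = 1/(-1564327) = -1/1564327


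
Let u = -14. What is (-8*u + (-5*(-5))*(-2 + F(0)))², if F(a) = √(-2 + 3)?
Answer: 7569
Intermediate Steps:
F(a) = 1 (F(a) = √1 = 1)
(-8*u + (-5*(-5))*(-2 + F(0)))² = (-8*(-14) + (-5*(-5))*(-2 + 1))² = (112 + 25*(-1))² = (112 - 25)² = 87² = 7569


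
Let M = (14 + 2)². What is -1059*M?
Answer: -271104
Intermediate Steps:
M = 256 (M = 16² = 256)
-1059*M = -1059*256 = -271104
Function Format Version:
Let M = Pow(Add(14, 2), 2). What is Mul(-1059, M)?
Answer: -271104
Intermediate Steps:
M = 256 (M = Pow(16, 2) = 256)
Mul(-1059, M) = Mul(-1059, 256) = -271104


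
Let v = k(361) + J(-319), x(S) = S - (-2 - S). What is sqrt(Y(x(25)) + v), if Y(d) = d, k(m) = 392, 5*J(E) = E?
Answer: sqrt(9505)/5 ≈ 19.499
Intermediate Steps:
J(E) = E/5
x(S) = 2 + 2*S (x(S) = S + (2 + S) = 2 + 2*S)
v = 1641/5 (v = 392 + (1/5)*(-319) = 392 - 319/5 = 1641/5 ≈ 328.20)
sqrt(Y(x(25)) + v) = sqrt((2 + 2*25) + 1641/5) = sqrt((2 + 50) + 1641/5) = sqrt(52 + 1641/5) = sqrt(1901/5) = sqrt(9505)/5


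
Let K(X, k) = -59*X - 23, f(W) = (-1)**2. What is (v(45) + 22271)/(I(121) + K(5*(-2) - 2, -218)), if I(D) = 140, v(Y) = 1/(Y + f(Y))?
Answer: 341489/12650 ≈ 26.995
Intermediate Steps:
f(W) = 1
v(Y) = 1/(1 + Y) (v(Y) = 1/(Y + 1) = 1/(1 + Y))
K(X, k) = -23 - 59*X
(v(45) + 22271)/(I(121) + K(5*(-2) - 2, -218)) = (1/(1 + 45) + 22271)/(140 + (-23 - 59*(5*(-2) - 2))) = (1/46 + 22271)/(140 + (-23 - 59*(-10 - 2))) = (1/46 + 22271)/(140 + (-23 - 59*(-12))) = 1024467/(46*(140 + (-23 + 708))) = 1024467/(46*(140 + 685)) = (1024467/46)/825 = (1024467/46)*(1/825) = 341489/12650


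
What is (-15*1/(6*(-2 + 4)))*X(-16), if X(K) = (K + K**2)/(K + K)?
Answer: 75/8 ≈ 9.3750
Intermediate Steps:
X(K) = (K + K**2)/(2*K) (X(K) = (K + K**2)/((2*K)) = (K + K**2)*(1/(2*K)) = (K + K**2)/(2*K))
(-15*1/(6*(-2 + 4)))*X(-16) = (-15*1/(6*(-2 + 4)))*(1/2 + (1/2)*(-16)) = (-15/(2*6))*(1/2 - 8) = -15/12*(-15/2) = -15*1/12*(-15/2) = -5/4*(-15/2) = 75/8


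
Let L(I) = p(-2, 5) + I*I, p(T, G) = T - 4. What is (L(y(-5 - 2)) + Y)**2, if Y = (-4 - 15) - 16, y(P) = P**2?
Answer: 5569600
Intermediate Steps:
p(T, G) = -4 + T
L(I) = -6 + I**2 (L(I) = (-4 - 2) + I*I = -6 + I**2)
Y = -35 (Y = -19 - 16 = -35)
(L(y(-5 - 2)) + Y)**2 = ((-6 + ((-5 - 2)**2)**2) - 35)**2 = ((-6 + ((-7)**2)**2) - 35)**2 = ((-6 + 49**2) - 35)**2 = ((-6 + 2401) - 35)**2 = (2395 - 35)**2 = 2360**2 = 5569600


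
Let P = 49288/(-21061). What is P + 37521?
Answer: 790180493/21061 ≈ 37519.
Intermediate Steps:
P = -49288/21061 (P = 49288*(-1/21061) = -49288/21061 ≈ -2.3402)
P + 37521 = -49288/21061 + 37521 = 790180493/21061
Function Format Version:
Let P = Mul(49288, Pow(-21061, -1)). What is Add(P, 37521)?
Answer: Rational(790180493, 21061) ≈ 37519.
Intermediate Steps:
P = Rational(-49288, 21061) (P = Mul(49288, Rational(-1, 21061)) = Rational(-49288, 21061) ≈ -2.3402)
Add(P, 37521) = Add(Rational(-49288, 21061), 37521) = Rational(790180493, 21061)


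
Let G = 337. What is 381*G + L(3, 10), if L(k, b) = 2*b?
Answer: 128417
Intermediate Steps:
381*G + L(3, 10) = 381*337 + 2*10 = 128397 + 20 = 128417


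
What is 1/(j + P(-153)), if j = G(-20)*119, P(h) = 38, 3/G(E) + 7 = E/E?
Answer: -2/43 ≈ -0.046512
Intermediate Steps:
G(E) = -½ (G(E) = 3/(-7 + E/E) = 3/(-7 + 1) = 3/(-6) = 3*(-⅙) = -½)
j = -119/2 (j = -½*119 = -119/2 ≈ -59.500)
1/(j + P(-153)) = 1/(-119/2 + 38) = 1/(-43/2) = -2/43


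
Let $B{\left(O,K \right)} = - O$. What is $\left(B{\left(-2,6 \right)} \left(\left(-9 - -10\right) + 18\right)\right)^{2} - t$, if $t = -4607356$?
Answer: $4608800$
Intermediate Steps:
$\left(B{\left(-2,6 \right)} \left(\left(-9 - -10\right) + 18\right)\right)^{2} - t = \left(\left(-1\right) \left(-2\right) \left(\left(-9 - -10\right) + 18\right)\right)^{2} - -4607356 = \left(2 \left(\left(-9 + 10\right) + 18\right)\right)^{2} + 4607356 = \left(2 \left(1 + 18\right)\right)^{2} + 4607356 = \left(2 \cdot 19\right)^{2} + 4607356 = 38^{2} + 4607356 = 1444 + 4607356 = 4608800$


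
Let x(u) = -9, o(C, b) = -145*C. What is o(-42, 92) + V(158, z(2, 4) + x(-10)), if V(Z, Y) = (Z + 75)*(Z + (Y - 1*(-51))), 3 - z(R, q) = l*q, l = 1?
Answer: 52457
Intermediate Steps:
z(R, q) = 3 - q
V(Z, Y) = (75 + Z)*(51 + Y + Z) (V(Z, Y) = (75 + Z)*(Z + (Y + 51)) = (75 + Z)*(Z + (51 + Y)) = (75 + Z)*(51 + Y + Z))
o(-42, 92) + V(158, z(2, 4) + x(-10)) = -145*(-42) + (3825 + 158² + 75*((3 - 1*4) - 9) + 126*158 + ((3 - 1*4) - 9)*158) = 6090 + (3825 + 24964 + 75*((3 - 4) - 9) + 19908 + ((3 - 4) - 9)*158) = 6090 + (3825 + 24964 + 75*(-1 - 9) + 19908 + (-1 - 9)*158) = 6090 + (3825 + 24964 + 75*(-10) + 19908 - 10*158) = 6090 + (3825 + 24964 - 750 + 19908 - 1580) = 6090 + 46367 = 52457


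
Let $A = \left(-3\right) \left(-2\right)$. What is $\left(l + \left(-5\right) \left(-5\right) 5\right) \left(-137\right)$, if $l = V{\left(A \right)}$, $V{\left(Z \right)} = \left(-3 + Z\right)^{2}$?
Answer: $-18358$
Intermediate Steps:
$A = 6$
$l = 9$ ($l = \left(-3 + 6\right)^{2} = 3^{2} = 9$)
$\left(l + \left(-5\right) \left(-5\right) 5\right) \left(-137\right) = \left(9 + \left(-5\right) \left(-5\right) 5\right) \left(-137\right) = \left(9 + 25 \cdot 5\right) \left(-137\right) = \left(9 + 125\right) \left(-137\right) = 134 \left(-137\right) = -18358$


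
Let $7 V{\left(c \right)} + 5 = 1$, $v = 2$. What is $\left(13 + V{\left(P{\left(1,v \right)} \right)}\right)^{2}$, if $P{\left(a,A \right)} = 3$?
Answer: $\frac{7569}{49} \approx 154.47$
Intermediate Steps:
$V{\left(c \right)} = - \frac{4}{7}$ ($V{\left(c \right)} = - \frac{5}{7} + \frac{1}{7} \cdot 1 = - \frac{5}{7} + \frac{1}{7} = - \frac{4}{7}$)
$\left(13 + V{\left(P{\left(1,v \right)} \right)}\right)^{2} = \left(13 - \frac{4}{7}\right)^{2} = \left(\frac{87}{7}\right)^{2} = \frac{7569}{49}$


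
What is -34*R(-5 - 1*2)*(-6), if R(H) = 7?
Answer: 1428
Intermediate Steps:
-34*R(-5 - 1*2)*(-6) = -34*7*(-6) = -238*(-6) = 1428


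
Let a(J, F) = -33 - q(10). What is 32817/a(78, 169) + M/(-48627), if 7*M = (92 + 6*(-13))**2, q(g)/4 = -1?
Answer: -1595793071/1410183 ≈ -1131.6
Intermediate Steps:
q(g) = -4 (q(g) = 4*(-1) = -4)
a(J, F) = -29 (a(J, F) = -33 - 1*(-4) = -33 + 4 = -29)
M = 28 (M = (92 + 6*(-13))**2/7 = (92 - 78)**2/7 = (1/7)*14**2 = (1/7)*196 = 28)
32817/a(78, 169) + M/(-48627) = 32817/(-29) + 28/(-48627) = 32817*(-1/29) + 28*(-1/48627) = -32817/29 - 28/48627 = -1595793071/1410183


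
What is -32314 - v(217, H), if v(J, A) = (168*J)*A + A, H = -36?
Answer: 1280138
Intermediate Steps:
v(J, A) = A + 168*A*J (v(J, A) = 168*A*J + A = A + 168*A*J)
-32314 - v(217, H) = -32314 - (-36)*(1 + 168*217) = -32314 - (-36)*(1 + 36456) = -32314 - (-36)*36457 = -32314 - 1*(-1312452) = -32314 + 1312452 = 1280138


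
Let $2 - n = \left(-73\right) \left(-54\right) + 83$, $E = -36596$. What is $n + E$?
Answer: $-40619$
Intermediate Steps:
$n = -4023$ ($n = 2 - \left(\left(-73\right) \left(-54\right) + 83\right) = 2 - \left(3942 + 83\right) = 2 - 4025 = -4023$)
$n + E = -4023 - 36596 = -40619$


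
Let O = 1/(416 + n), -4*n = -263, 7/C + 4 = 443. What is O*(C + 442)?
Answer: 776180/845953 ≈ 0.91752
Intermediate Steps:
C = 7/439 (C = 7/(-4 + 443) = 7/439 ≈ 0.015945)
n = 263/4 (n = -¼*(-263) = 263/4 ≈ 65.750)
O = 4/1927 (O = 1/(416 + 263/4) = 1/(1927/4) = 4/1927 ≈ 0.0020758)
O*(C + 442) = 4*(7/439 + 442)/1927 = (4/1927)*(194045/439) = 776180/845953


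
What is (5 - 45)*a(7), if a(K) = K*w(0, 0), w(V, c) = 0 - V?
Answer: 0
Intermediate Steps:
w(V, c) = -V
a(K) = 0 (a(K) = K*(-1*0) = K*0 = 0)
(5 - 45)*a(7) = (5 - 45)*0 = -40*0 = 0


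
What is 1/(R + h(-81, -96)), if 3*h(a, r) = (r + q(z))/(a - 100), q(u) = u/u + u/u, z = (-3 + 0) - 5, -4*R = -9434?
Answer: 1086/2561519 ≈ 0.00042397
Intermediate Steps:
R = 4717/2 (R = -¼*(-9434) = 4717/2 ≈ 2358.5)
z = -8 (z = -3 - 5 = -8)
q(u) = 2 (q(u) = 1 + 1 = 2)
h(a, r) = (2 + r)/(3*(-100 + a)) (h(a, r) = ((r + 2)/(a - 100))/3 = ((2 + r)/(-100 + a))/3 = (2 + r)/(3*(-100 + a)))
1/(R + h(-81, -96)) = 1/(4717/2 + (2 - 96)/(3*(-100 - 81))) = 1/(4717/2 + (⅓)*(-94)/(-181)) = 1/(4717/2 + (⅓)*(-1/181)*(-94)) = 1/(4717/2 + 94/543) = 1/(2561519/1086) = 1086/2561519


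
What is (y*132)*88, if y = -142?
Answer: -1649472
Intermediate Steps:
(y*132)*88 = -142*132*88 = -18744*88 = -1649472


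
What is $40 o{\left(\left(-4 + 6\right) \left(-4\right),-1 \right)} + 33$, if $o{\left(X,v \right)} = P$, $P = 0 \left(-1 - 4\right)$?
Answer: $33$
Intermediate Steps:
$P = 0$ ($P = 0 \left(-5\right) = 0$)
$o{\left(X,v \right)} = 0$
$40 o{\left(\left(-4 + 6\right) \left(-4\right),-1 \right)} + 33 = 40 \cdot 0 + 33 = 0 + 33 = 33$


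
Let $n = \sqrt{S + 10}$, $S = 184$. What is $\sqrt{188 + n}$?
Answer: $\sqrt{188 + \sqrt{194}} \approx 14.21$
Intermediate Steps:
$n = \sqrt{194}$ ($n = \sqrt{184 + 10} = \sqrt{194} \approx 13.928$)
$\sqrt{188 + n} = \sqrt{188 + \sqrt{194}}$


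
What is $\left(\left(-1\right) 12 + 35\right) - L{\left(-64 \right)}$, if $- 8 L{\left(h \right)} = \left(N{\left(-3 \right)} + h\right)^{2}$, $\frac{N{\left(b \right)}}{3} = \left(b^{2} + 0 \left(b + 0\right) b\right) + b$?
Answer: $\frac{575}{2} \approx 287.5$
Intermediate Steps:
$N{\left(b \right)} = 3 b + 3 b^{2}$ ($N{\left(b \right)} = 3 \left(\left(b^{2} + 0 \left(b + 0\right) b\right) + b\right) = 3 \left(\left(b^{2} + 0 b b\right) + b\right) = 3 \left(\left(b^{2} + 0 b\right) + b\right) = 3 \left(\left(b^{2} + 0\right) + b\right) = 3 \left(b^{2} + b\right) = 3 \left(b + b^{2}\right) = 3 b + 3 b^{2}$)
$L{\left(h \right)} = - \frac{\left(18 + h\right)^{2}}{8}$ ($L{\left(h \right)} = - \frac{\left(3 \left(-3\right) \left(1 - 3\right) + h\right)^{2}}{8} = - \frac{\left(3 \left(-3\right) \left(-2\right) + h\right)^{2}}{8} = - \frac{\left(18 + h\right)^{2}}{8}$)
$\left(\left(-1\right) 12 + 35\right) - L{\left(-64 \right)} = \left(\left(-1\right) 12 + 35\right) - - \frac{\left(18 - 64\right)^{2}}{8} = \left(-12 + 35\right) - - \frac{\left(-46\right)^{2}}{8} = 23 - \left(- \frac{1}{8}\right) 2116 = 23 - - \frac{529}{2} = 23 + \frac{529}{2} = \frac{575}{2}$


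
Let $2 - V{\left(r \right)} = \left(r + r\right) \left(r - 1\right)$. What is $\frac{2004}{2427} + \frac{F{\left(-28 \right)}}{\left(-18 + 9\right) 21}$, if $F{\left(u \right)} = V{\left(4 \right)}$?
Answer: $\frac{144050}{152901} \approx 0.94211$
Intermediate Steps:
$V{\left(r \right)} = 2 - 2 r \left(-1 + r\right)$ ($V{\left(r \right)} = 2 - \left(r + r\right) \left(r - 1\right) = 2 - 2 r \left(-1 + r\right)$)
$F{\left(u \right)} = -22$ ($F{\left(u \right)} = 2 - 2 \cdot 4^{2} + 2 \cdot 4 = 2 - 32 + 8 = -22$)
$\frac{2004}{2427} + \frac{F{\left(-28 \right)}}{\left(-18 + 9\right) 21} = \frac{2004}{2427} - \frac{22}{\left(-18 + 9\right) 21} = 2004 \cdot \frac{1}{2427} - \frac{22}{\left(-9\right) 21} = \frac{668}{809} - \frac{22}{-189} = \frac{668}{809} - - \frac{22}{189} = \frac{668}{809} + \frac{22}{189} = \frac{144050}{152901}$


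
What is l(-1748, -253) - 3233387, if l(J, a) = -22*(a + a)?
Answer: -3222255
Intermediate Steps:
l(J, a) = -44*a
l(-1748, -253) - 3233387 = -44*(-253) - 3233387 = 11132 - 3233387 = -3222255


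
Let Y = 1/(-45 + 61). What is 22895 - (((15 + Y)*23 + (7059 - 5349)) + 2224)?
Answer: 297833/16 ≈ 18615.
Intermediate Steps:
Y = 1/16 ≈ 0.062500
22895 - (((15 + Y)*23 + (7059 - 5349)) + 2224) = 22895 - (((15 + 1/16)*23 + (7059 - 5349)) + 2224) = 22895 - (((241/16)*23 + 1710) + 2224) = 22895 - ((5543/16 + 1710) + 2224) = 22895 - (32903/16 + 2224) = 22895 - 1*68487/16 = 22895 - 68487/16 = 297833/16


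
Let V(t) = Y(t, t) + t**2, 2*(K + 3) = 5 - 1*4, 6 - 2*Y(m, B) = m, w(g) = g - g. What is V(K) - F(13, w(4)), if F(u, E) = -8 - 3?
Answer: 43/2 ≈ 21.500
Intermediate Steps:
w(g) = 0
Y(m, B) = 3 - m/2
F(u, E) = -11
K = -5/2 (K = -3 + (5 - 1*4)/2 = -3 + (5 - 4)/2 = -3 + (1/2)*1 = -3 + 1/2 = -5/2 ≈ -2.5000)
V(t) = 3 + t**2 - t/2 (V(t) = (3 - t/2) + t**2 = 3 + t**2 - t/2)
V(K) - F(13, w(4)) = (3 + (-5/2)**2 - 1/2*(-5/2)) - 1*(-11) = (3 + 25/4 + 5/4) + 11 = 21/2 + 11 = 43/2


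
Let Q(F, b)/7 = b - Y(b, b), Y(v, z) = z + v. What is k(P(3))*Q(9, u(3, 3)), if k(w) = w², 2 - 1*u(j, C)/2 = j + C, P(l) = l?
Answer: 504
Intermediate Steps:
Y(v, z) = v + z
u(j, C) = 4 - 2*C - 2*j (u(j, C) = 4 - 2*(j + C) = 4 - 2*(C + j) = 4 + (-2*C - 2*j) = 4 - 2*C - 2*j)
Q(F, b) = -7*b (Q(F, b) = 7*(b - (b + b)) = 7*(b - 2*b) = 7*(-b) = -7*b)
k(P(3))*Q(9, u(3, 3)) = 3²*(-7*(4 - 2*3 - 2*3)) = 9*(-7*(4 - 6 - 6)) = 9*(-7*(-8)) = 9*56 = 504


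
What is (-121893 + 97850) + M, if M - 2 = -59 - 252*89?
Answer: -46528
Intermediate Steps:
M = -22485 (M = 2 + (-59 - 252*89) = 2 + (-59 - 22428) = 2 - 22487 = -22485)
(-121893 + 97850) + M = (-121893 + 97850) - 22485 = -24043 - 22485 = -46528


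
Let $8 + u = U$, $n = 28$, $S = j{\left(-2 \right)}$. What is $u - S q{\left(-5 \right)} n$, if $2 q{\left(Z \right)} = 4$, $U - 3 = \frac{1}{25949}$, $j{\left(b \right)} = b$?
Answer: $\frac{2776544}{25949} \approx 107.0$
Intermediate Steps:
$U = \frac{77848}{25949}$ ($U = 3 + \frac{1}{25949} = \frac{77848}{25949} \approx 3.0$)
$q{\left(Z \right)} = 2$ ($q{\left(Z \right)} = \frac{1}{2} \cdot 4 = 2$)
$S = -2$
$u = - \frac{129744}{25949}$ ($u = -8 + \frac{77848}{25949} = - \frac{129744}{25949} \approx -5.0$)
$u - S q{\left(-5 \right)} n = - \frac{129744}{25949} - \left(-2\right) 2 \cdot 28 = - \frac{129744}{25949} - \left(-4\right) 28 = - \frac{129744}{25949} - -112 = - \frac{129744}{25949} + 112 = \frac{2776544}{25949}$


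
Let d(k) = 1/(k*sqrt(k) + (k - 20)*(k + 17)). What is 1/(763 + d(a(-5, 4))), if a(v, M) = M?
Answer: 328/250263 ≈ 0.0013106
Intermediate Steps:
d(k) = 1/(k**(3/2) + (-20 + k)*(17 + k))
1/(763 + d(a(-5, 4))) = 1/(763 + 1/(-340 + 4**2 + 4**(3/2) - 3*4)) = 1/(763 + 1/(-340 + 16 + 8 - 12)) = 1/(763 + 1/(-328)) = 1/(763 - 1/328) = 1/(250263/328) = 328/250263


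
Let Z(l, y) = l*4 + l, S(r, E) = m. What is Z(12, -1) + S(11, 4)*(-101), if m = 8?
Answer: -748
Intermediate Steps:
S(r, E) = 8
Z(l, y) = 5*l (Z(l, y) = 4*l + l = 5*l)
Z(12, -1) + S(11, 4)*(-101) = 5*12 + 8*(-101) = 60 - 808 = -748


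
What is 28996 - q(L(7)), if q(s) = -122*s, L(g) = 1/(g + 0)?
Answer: 203094/7 ≈ 29013.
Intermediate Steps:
L(g) = 1/g
28996 - q(L(7)) = 28996 - (-122)/7 = 28996 - 1*(-122/7) = 28996 + 122/7 = 203094/7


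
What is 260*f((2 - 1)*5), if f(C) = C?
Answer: 1300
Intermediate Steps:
260*f((2 - 1)*5) = 260*((2 - 1)*5) = 260*(1*5) = 260*5 = 1300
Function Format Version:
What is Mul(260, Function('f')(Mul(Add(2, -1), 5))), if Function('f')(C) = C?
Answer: 1300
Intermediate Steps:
Mul(260, Function('f')(Mul(Add(2, -1), 5))) = Mul(260, Mul(Add(2, -1), 5)) = Mul(260, Mul(1, 5)) = Mul(260, 5) = 1300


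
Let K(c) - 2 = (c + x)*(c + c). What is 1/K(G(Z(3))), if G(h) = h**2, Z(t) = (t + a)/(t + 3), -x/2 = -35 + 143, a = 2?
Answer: -648/192479 ≈ -0.0033666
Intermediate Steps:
x = -216 (x = -2*(-35 + 143) = -2*108 = -216)
Z(t) = (2 + t)/(3 + t) (Z(t) = (t + 2)/(t + 3) = (2 + t)/(3 + t))
K(c) = 2 + 2*c*(-216 + c) (K(c) = 2 + (c - 216)*(c + c) = 2 + (-216 + c)*(2*c) = 2 + 2*c*(-216 + c))
1/K(G(Z(3))) = 1/(2 - 432*(2 + 3)**2/(3 + 3)**2 + 2*(((2 + 3)/(3 + 3))**2)**2) = 1/(2 - 432*(5/6)**2 + 2*((5/6)**2)**2) = 1/(2 - 432*25/36 + 2*(25/36)**2) = 1/(2 - 300 + 2*(625/1296)) = 1/(2 - 300 + 625/648) = 1/(-192479/648) = -648/192479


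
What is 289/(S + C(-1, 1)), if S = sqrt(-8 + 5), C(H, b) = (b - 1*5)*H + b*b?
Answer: 1445/28 - 289*I*sqrt(3)/28 ≈ 51.607 - 17.877*I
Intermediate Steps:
C(H, b) = b**2 + H*(-5 + b) (C(H, b) = (b - 5)*H + b**2 = (-5 + b)*H + b**2 = H*(-5 + b) + b**2 = b**2 + H*(-5 + b))
S = I*sqrt(3) (S = sqrt(-3) = I*sqrt(3) ≈ 1.732*I)
289/(S + C(-1, 1)) = 289/(I*sqrt(3) + (1**2 - 5*(-1) - 1*1)) = 289/(I*sqrt(3) + (1 + 5 - 1)) = 289/(I*sqrt(3) + 5) = 289/(5 + I*sqrt(3))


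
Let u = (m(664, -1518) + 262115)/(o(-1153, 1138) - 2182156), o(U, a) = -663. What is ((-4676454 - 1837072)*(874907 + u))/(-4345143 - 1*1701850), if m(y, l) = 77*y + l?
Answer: 12439292980748046808/13199491213267 ≈ 9.4241e+5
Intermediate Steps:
m(y, l) = l + 77*y
u = -311725/2182819 (u = ((-1518 + 77*664) + 262115)/(-663 - 2182156) = ((-1518 + 51128) + 262115)/(-2182819) = (49610 + 262115)*(-1/2182819) = 311725*(-1/2182819) = -311725/2182819 ≈ -0.14281)
((-4676454 - 1837072)*(874907 + u))/(-4345143 - 1*1701850) = ((-4676454 - 1837072)*(874907 - 311725/2182819))/(-4345143 - 1*1701850) = (-6513526*1909763311108/2182819)/(-4345143 - 1701850) = -12439292980748046808/2182819/(-6046993) = -12439292980748046808/2182819*(-1/6046993) = 12439292980748046808/13199491213267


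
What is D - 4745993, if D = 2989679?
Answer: -1756314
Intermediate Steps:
D - 4745993 = 2989679 - 4745993 = -1756314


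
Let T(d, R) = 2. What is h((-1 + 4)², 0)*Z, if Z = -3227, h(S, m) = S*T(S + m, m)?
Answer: -58086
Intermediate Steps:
h(S, m) = 2*S (h(S, m) = S*2 = 2*S)
h((-1 + 4)², 0)*Z = (2*(-1 + 4)²)*(-3227) = (2*3²)*(-3227) = (2*9)*(-3227) = 18*(-3227) = -58086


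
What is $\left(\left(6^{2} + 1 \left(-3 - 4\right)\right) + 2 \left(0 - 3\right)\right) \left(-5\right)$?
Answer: $-115$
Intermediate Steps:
$\left(\left(6^{2} + 1 \left(-3 - 4\right)\right) + 2 \left(0 - 3\right)\right) \left(-5\right) = \left(\left(36 + 1 \left(-7\right)\right) + 2 \left(-3\right)\right) \left(-5\right) = \left(\left(36 - 7\right) - 6\right) \left(-5\right) = \left(29 - 6\right) \left(-5\right) = 23 \left(-5\right) = -115$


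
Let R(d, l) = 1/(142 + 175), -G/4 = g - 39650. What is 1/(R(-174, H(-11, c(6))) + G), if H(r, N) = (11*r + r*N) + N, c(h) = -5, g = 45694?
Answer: -317/7663791 ≈ -4.1363e-5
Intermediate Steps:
G = -24176 (G = -4*(45694 - 39650) = -4*6044 = -24176)
H(r, N) = N + 11*r + N*r (H(r, N) = (11*r + N*r) + N = N + 11*r + N*r)
R(d, l) = 1/317
1/(R(-174, H(-11, c(6))) + G) = 1/(1/317 - 24176) = 1/(-7663791/317) = -317/7663791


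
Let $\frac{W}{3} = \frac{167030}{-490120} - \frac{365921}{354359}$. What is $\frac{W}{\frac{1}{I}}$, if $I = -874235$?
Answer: $\frac{62560374872630445}{17367843308} \approx 3.6021 \cdot 10^{6}$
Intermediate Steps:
$W = - \frac{71560135287}{17367843308}$ ($W = 3 \left(\frac{167030}{-490120} - \frac{365921}{354359}\right) = 3 \left(167030 \left(- \frac{1}{490120}\right) - \frac{365921}{354359}\right) = 3 \left(- \frac{16703}{49012} - \frac{365921}{354359}\right) = 3 \left(- \frac{23853378429}{17367843308}\right) = - \frac{71560135287}{17367843308} \approx -4.1203$)
$\frac{W}{\frac{1}{I}} = - \frac{71560135287}{17367843308 \frac{1}{-874235}} = - \frac{71560135287}{17367843308 \left(- \frac{1}{874235}\right)} = \left(- \frac{71560135287}{17367843308}\right) \left(-874235\right) = \frac{62560374872630445}{17367843308}$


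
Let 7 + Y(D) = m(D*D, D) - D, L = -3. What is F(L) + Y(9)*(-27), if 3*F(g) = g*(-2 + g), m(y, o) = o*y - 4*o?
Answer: -18274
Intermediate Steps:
m(y, o) = -4*o + o*y
F(g) = g*(-2 + g)/3 (F(g) = (g*(-2 + g))/3 = g*(-2 + g)/3)
Y(D) = -7 - D + D*(-4 + D²) (Y(D) = -7 + (D*(-4 + D*D) - D) = -7 + (D*(-4 + D²) - D) = -7 + (-D + D*(-4 + D²)) = -7 - D + D*(-4 + D²))
F(L) + Y(9)*(-27) = (⅓)*(-3)*(-2 - 3) + (-7 + 9³ - 5*9)*(-27) = (⅓)*(-3)*(-5) + (-7 + 729 - 45)*(-27) = 5 + 677*(-27) = 5 - 18279 = -18274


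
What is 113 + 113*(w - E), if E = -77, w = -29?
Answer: 5537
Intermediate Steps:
113 + 113*(w - E) = 113 + 113*(-29 - 1*(-77)) = 113 + 113*(-29 + 77) = 113 + 113*48 = 113 + 5424 = 5537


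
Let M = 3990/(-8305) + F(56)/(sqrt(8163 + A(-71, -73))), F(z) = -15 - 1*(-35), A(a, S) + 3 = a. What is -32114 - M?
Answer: -53340556/1661 - 20*sqrt(8089)/8089 ≈ -32114.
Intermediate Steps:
A(a, S) = -3 + a
F(z) = 20 (F(z) = -15 + 35 = 20)
M = -798/1661 + 20*sqrt(8089)/8089 (M = 3990/(-8305) + 20/(sqrt(8163 + (-3 - 71))) = 3990*(-1/8305) + 20/(sqrt(8163 - 74)) = -798/1661 + 20/(sqrt(8089)) = -798/1661 + 20*(sqrt(8089)/8089) = -798/1661 + 20*sqrt(8089)/8089 ≈ -0.25806)
-32114 - M = -32114 - (-798/1661 + 20*sqrt(8089)/8089) = -32114 + (798/1661 - 20*sqrt(8089)/8089) = -53340556/1661 - 20*sqrt(8089)/8089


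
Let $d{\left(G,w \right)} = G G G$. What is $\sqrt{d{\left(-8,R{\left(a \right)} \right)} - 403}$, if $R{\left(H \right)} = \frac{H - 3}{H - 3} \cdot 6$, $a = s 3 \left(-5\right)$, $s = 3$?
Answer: $i \sqrt{915} \approx 30.249 i$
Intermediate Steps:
$a = -45$ ($a = 3 \cdot 3 \left(-5\right) = 9 \left(-5\right) = -45$)
$R{\left(H \right)} = 6$ ($R{\left(H \right)} = \frac{-3 + H}{-3 + H} 6 = 1 \cdot 6 = 6$)
$d{\left(G,w \right)} = G^{3}$ ($d{\left(G,w \right)} = G^{2} G = G^{3}$)
$\sqrt{d{\left(-8,R{\left(a \right)} \right)} - 403} = \sqrt{\left(-8\right)^{3} - 403} = \sqrt{-512 - 403} = \sqrt{-915} = i \sqrt{915}$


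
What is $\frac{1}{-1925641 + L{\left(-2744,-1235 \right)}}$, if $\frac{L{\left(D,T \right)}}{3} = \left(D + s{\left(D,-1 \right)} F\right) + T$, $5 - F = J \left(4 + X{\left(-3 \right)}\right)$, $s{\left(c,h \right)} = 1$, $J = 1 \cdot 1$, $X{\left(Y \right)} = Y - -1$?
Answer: $- \frac{1}{1937569} \approx -5.1611 \cdot 10^{-7}$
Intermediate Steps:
$X{\left(Y \right)} = 1 + Y$ ($X{\left(Y \right)} = Y + 1 = 1 + Y$)
$J = 1$
$F = 3$ ($F = 5 - 1 \left(4 + \left(1 - 3\right)\right) = 5 - 1 \left(4 - 2\right) = 5 - 1 \cdot 2 = 5 - 2 = 3$)
$L{\left(D,T \right)} = 9 + 3 D + 3 T$ ($L{\left(D,T \right)} = 3 \left(\left(D + 1 \cdot 3\right) + T\right) = 3 \left(\left(D + 3\right) + T\right) = 3 \left(\left(3 + D\right) + T\right) = 3 \left(3 + D + T\right) = 9 + 3 D + 3 T$)
$\frac{1}{-1925641 + L{\left(-2744,-1235 \right)}} = \frac{1}{-1925641 + \left(9 + 3 \left(-2744\right) + 3 \left(-1235\right)\right)} = \frac{1}{-1925641 - 11928} = \frac{1}{-1937569} = - \frac{1}{1937569}$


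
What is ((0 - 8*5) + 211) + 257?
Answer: 428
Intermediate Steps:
((0 - 8*5) + 211) + 257 = ((0 - 40) + 211) + 257 = (-40 + 211) + 257 = 171 + 257 = 428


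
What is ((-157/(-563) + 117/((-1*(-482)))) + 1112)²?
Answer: 91143934240888369/73639505956 ≈ 1.2377e+6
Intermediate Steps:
((-157/(-563) + 117/((-1*(-482)))) + 1112)² = ((-157*(-1/563) + 117/482) + 1112)² = ((157/563 + 117*(1/482)) + 1112)² = ((157/563 + 117/482) + 1112)² = (141545/271366 + 1112)² = (301900537/271366)² = 91143934240888369/73639505956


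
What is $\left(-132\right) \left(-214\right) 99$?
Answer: $2796552$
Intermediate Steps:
$\left(-132\right) \left(-214\right) 99 = 28248 \cdot 99 = 2796552$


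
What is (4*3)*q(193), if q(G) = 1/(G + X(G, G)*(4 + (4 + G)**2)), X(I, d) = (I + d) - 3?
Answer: 3/3716393 ≈ 8.0723e-7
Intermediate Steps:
X(I, d) = -3 + I + d
q(G) = 1/(G + (-3 + 2*G)*(4 + (4 + G)**2)) (q(G) = 1/(G + (-3 + G + G)*(4 + (4 + G)**2)) = 1/(G + (-3 + 2*G)*(4 + (4 + G)**2)))
(4*3)*q(193) = (4*3)/(-12 + 9*193 + (4 + 193)**2*(-3 + 2*193)) = 12/(-12 + 1737 + 197**2*(-3 + 386)) = 12/(-12 + 1737 + 38809*383) = 12/(-12 + 1737 + 14863847) = 12/14865572 = 12*(1/14865572) = 3/3716393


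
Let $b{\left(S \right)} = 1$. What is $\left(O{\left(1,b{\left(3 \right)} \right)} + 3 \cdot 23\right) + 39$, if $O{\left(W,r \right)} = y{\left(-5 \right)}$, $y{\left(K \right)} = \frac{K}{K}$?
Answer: $109$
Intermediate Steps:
$y{\left(K \right)} = 1$
$O{\left(W,r \right)} = 1$
$\left(O{\left(1,b{\left(3 \right)} \right)} + 3 \cdot 23\right) + 39 = \left(1 + 3 \cdot 23\right) + 39 = \left(1 + 69\right) + 39 = 70 + 39 = 109$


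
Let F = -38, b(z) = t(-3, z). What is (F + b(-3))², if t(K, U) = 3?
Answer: 1225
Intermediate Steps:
b(z) = 3
(F + b(-3))² = (-38 + 3)² = (-35)² = 1225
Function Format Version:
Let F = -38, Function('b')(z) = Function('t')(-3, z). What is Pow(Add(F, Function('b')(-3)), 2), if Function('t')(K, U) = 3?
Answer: 1225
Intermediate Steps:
Function('b')(z) = 3
Pow(Add(F, Function('b')(-3)), 2) = Pow(Add(-38, 3), 2) = Pow(-35, 2) = 1225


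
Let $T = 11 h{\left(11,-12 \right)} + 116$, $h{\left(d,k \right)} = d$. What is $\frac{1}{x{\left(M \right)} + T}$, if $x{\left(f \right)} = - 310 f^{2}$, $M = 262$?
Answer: $- \frac{1}{21279403} \approx -4.6994 \cdot 10^{-8}$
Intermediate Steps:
$T = 237$ ($T = 11 \cdot 11 + 116 = 121 + 116 = 237$)
$\frac{1}{x{\left(M \right)} + T} = \frac{1}{- 310 \cdot 262^{2} + 237} = \frac{1}{\left(-310\right) 68644 + 237} = \frac{1}{-21279640 + 237} = \frac{1}{-21279403} = - \frac{1}{21279403}$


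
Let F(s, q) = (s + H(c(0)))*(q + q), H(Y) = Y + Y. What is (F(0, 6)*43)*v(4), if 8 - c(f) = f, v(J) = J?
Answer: 33024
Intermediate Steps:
c(f) = 8 - f
H(Y) = 2*Y
F(s, q) = 2*q*(16 + s) (F(s, q) = (s + 2*(8 - 1*0))*(q + q) = (s + 2*(8 + 0))*(2*q) = (s + 2*8)*(2*q) = (s + 16)*(2*q) = (16 + s)*(2*q) = 2*q*(16 + s))
(F(0, 6)*43)*v(4) = ((2*6*(16 + 0))*43)*4 = ((2*6*16)*43)*4 = (192*43)*4 = 8256*4 = 33024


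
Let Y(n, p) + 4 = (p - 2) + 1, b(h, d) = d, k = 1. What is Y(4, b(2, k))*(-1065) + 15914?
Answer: 20174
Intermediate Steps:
Y(n, p) = -5 + p (Y(n, p) = -4 + ((p - 2) + 1) = -4 + ((-2 + p) + 1) = -4 + (-1 + p) = -5 + p)
Y(4, b(2, k))*(-1065) + 15914 = (-5 + 1)*(-1065) + 15914 = -4*(-1065) + 15914 = 4260 + 15914 = 20174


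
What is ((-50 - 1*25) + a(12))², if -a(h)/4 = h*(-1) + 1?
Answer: 961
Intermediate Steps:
a(h) = -4 + 4*h (a(h) = -4*(h*(-1) + 1) = -4*(-h + 1) = -4*(1 - h) = -4 + 4*h)
((-50 - 1*25) + a(12))² = ((-50 - 1*25) + (-4 + 4*12))² = ((-50 - 25) + (-4 + 48))² = (-75 + 44)² = (-31)² = 961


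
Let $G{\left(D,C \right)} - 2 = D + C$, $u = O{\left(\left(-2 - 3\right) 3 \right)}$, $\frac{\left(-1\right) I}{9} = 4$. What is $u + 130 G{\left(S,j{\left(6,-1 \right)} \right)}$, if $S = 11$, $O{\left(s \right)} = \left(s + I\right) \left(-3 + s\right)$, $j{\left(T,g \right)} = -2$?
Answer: $2348$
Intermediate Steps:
$I = -36$ ($I = \left(-9\right) 4 = -36$)
$O{\left(s \right)} = \left(-36 + s\right) \left(-3 + s\right)$ ($O{\left(s \right)} = \left(s - 36\right) \left(-3 + s\right) = \left(-36 + s\right) \left(-3 + s\right)$)
$u = 918$ ($u = 108 + \left(\left(-2 - 3\right) 3\right)^{2} - 39 \left(-2 - 3\right) 3 = 108 + \left(\left(-5\right) 3\right)^{2} - 39 \left(\left(-5\right) 3\right) = 108 + \left(-15\right)^{2} - -585 = 108 + 225 + 585 = 918$)
$G{\left(D,C \right)} = 2 + C + D$ ($G{\left(D,C \right)} = 2 + \left(D + C\right) = 2 + \left(C + D\right) = 2 + C + D$)
$u + 130 G{\left(S,j{\left(6,-1 \right)} \right)} = 918 + 130 \left(2 - 2 + 11\right) = 918 + 130 \cdot 11 = 918 + 1430 = 2348$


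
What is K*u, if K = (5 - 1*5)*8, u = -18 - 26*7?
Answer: 0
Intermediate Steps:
u = -200 (u = -18 - 182 = -200)
K = 0 (K = (5 - 5)*8 = 0*8 = 0)
K*u = 0*(-200) = 0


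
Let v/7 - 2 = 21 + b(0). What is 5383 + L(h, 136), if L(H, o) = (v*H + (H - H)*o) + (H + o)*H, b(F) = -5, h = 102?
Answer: 42511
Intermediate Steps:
v = 126 (v = 14 + 7*(21 - 5) = 14 + 7*16 = 14 + 112 = 126)
L(H, o) = 126*H + H*(H + o) (L(H, o) = (126*H + (H - H)*o) + (H + o)*H = (126*H + 0*o) + H*(H + o) = (126*H + 0) + H*(H + o) = 126*H + H*(H + o))
5383 + L(h, 136) = 5383 + 102*(126 + 102 + 136) = 5383 + 102*364 = 5383 + 37128 = 42511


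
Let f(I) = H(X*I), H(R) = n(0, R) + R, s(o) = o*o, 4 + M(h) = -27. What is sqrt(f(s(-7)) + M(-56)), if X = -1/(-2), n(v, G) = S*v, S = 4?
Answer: I*sqrt(26)/2 ≈ 2.5495*I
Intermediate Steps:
M(h) = -31 (M(h) = -4 - 27 = -31)
s(o) = o**2
n(v, G) = 4*v
X = 1/2 (X = -1*(-1/2) = 1/2 ≈ 0.50000)
H(R) = R (H(R) = 4*0 + R = 0 + R = R)
f(I) = I/2
sqrt(f(s(-7)) + M(-56)) = sqrt((1/2)*(-7)**2 - 31) = sqrt((1/2)*49 - 31) = sqrt(49/2 - 31) = sqrt(-13/2) = I*sqrt(26)/2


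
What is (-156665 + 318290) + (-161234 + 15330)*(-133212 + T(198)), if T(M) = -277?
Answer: 19476740681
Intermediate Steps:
(-156665 + 318290) + (-161234 + 15330)*(-133212 + T(198)) = (-156665 + 318290) + (-161234 + 15330)*(-133212 - 277) = 161625 - 145904*(-133489) = 161625 + 19476579056 = 19476740681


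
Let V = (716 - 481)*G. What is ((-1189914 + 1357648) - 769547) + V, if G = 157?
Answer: -564918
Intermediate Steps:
V = 36895 (V = (716 - 481)*157 = 235*157 = 36895)
((-1189914 + 1357648) - 769547) + V = ((-1189914 + 1357648) - 769547) + 36895 = (167734 - 769547) + 36895 = -601813 + 36895 = -564918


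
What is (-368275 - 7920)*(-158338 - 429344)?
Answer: 221083029990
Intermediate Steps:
(-368275 - 7920)*(-158338 - 429344) = -376195*(-587682) = 221083029990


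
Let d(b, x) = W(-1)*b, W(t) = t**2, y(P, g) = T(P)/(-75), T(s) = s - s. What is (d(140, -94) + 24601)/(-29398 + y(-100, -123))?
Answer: -24741/29398 ≈ -0.84159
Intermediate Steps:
T(s) = 0
y(P, g) = 0 (y(P, g) = 0/(-75) = 0*(-1/75) = 0)
d(b, x) = b (d(b, x) = (-1)**2*b = 1*b = b)
(d(140, -94) + 24601)/(-29398 + y(-100, -123)) = (140 + 24601)/(-29398 + 0) = 24741/(-29398) = 24741*(-1/29398) = -24741/29398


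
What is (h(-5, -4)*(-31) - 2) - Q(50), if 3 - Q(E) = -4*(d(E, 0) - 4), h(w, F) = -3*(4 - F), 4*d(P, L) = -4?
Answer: 759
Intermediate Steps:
d(P, L) = -1 (d(P, L) = (¼)*(-4) = -1)
h(w, F) = -12 + 3*F
Q(E) = -17 (Q(E) = 3 - (-4)*(-1 - 4) = 3 - (-4)*(-5) = 3 - 1*20 = 3 - 20 = -17)
(h(-5, -4)*(-31) - 2) - Q(50) = ((-12 + 3*(-4))*(-31) - 2) - 1*(-17) = ((-12 - 12)*(-31) - 2) + 17 = (-24*(-31) - 2) + 17 = (744 - 2) + 17 = 742 + 17 = 759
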